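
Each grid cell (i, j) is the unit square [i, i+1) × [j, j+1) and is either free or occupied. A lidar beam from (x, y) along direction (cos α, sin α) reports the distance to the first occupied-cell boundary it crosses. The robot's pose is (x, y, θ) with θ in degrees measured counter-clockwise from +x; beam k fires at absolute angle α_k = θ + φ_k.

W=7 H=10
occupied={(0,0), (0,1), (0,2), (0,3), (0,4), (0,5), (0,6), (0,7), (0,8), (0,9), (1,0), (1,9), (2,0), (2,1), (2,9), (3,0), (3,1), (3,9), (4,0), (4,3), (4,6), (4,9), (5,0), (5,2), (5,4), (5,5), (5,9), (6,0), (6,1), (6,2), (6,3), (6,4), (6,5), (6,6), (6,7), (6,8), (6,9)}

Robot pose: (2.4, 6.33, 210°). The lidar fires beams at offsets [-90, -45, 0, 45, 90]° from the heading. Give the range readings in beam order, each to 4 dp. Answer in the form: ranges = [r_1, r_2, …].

beam 1: φ=-90°, α=120°
  cosα=-0.5000 sinα=0.8660 | (2,6) | tMaxX 0.8000 tMaxY 0.7736 | tΔX 2.0000 tΔY 1.1547
    t=0.7736 [y] (2,7)
    t=0.8000 [x] (1,7)
    t=1.9283 [y] (1,8)
    t=2.8000 [x] (0,8) — stop
  → r_1 = 2.8000
beam 2: φ=-45°, α=165°
  cosα=-0.9659 sinα=0.2588 | (2,6) | tMaxX 0.4141 tMaxY 2.5887 | tΔX 1.0353 tΔY 3.8637
    t=0.4141 [x] (1,6)
    t=1.4494 [x] (0,6) — stop
  → r_2 = 1.4494
beam 3: φ=0°, α=210°
  cosα=-0.8660 sinα=-0.5000 | (2,6) | tMaxX 0.4619 tMaxY 0.6600 | tΔX 1.1547 tΔY 2.0000
    t=0.4619 [x] (1,6)
    t=0.6600 [y] (1,5)
    t=1.6166 [x] (0,5) — stop
  → r_3 = 1.6166
beam 4: φ=45°, α=255°
  cosα=-0.2588 sinα=-0.9659 | (2,6) | tMaxX 1.5455 tMaxY 0.3416 | tΔX 3.8637 tΔY 1.0353
    t=0.3416 [y] (2,5)
    t=1.3769 [y] (2,4)
    t=1.5455 [x] (1,4)
    t=2.4122 [y] (1,3)
    t=3.4475 [y] (1,2)
    t=4.4827 [y] (1,1)
    t=5.4092 [x] (0,1) — stop
  → r_4 = 5.4092
beam 5: φ=90°, α=300°
  cosα=0.5000 sinα=-0.8660 | (2,6) | tMaxX 1.2000 tMaxY 0.3811 | tΔX 2.0000 tΔY 1.1547
    t=0.3811 [y] (2,5)
    t=1.2000 [x] (3,5)
    t=1.5358 [y] (3,4)
    t=2.6905 [y] (3,3)
    t=3.2000 [x] (4,3) — stop
  → r_5 = 3.2000

ranges = [2.8000, 1.4494, 1.6166, 5.4092, 3.2000]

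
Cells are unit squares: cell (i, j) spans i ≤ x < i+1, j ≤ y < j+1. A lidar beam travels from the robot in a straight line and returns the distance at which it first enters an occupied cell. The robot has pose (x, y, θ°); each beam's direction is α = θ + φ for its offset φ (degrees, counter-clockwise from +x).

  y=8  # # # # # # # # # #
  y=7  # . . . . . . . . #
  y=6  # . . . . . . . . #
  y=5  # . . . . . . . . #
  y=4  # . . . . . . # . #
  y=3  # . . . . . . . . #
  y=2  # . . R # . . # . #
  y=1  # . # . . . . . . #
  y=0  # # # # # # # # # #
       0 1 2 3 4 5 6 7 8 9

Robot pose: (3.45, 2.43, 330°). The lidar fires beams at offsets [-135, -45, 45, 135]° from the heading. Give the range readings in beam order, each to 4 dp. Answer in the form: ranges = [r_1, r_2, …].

beam 1: φ=-135°, α=195°
  cosα=-0.9659 sinα=-0.2588 | (3,2) | tMaxX 0.4659 tMaxY 1.6614 | tΔX 1.0353 tΔY 3.8637
    t=0.4659 [x] (2,2)
    t=1.5012 [x] (1,2)
    t=1.6614 [y] (1,1)
    t=2.5364 [x] (0,1) — stop
  → r_1 = 2.5364
beam 2: φ=-45°, α=285°
  cosα=0.2588 sinα=-0.9659 | (3,2) | tMaxX 2.1250 tMaxY 0.4452 | tΔX 3.8637 tΔY 1.0353
    t=0.4452 [y] (3,1)
    t=1.4804 [y] (3,0) — stop
  → r_2 = 1.4804
beam 3: φ=45°, α=15°
  cosα=0.9659 sinα=0.2588 | (3,2) | tMaxX 0.5694 tMaxY 2.2023 | tΔX 1.0353 tΔY 3.8637
    t=0.5694 [x] (4,2) — stop
  → r_3 = 0.5694
beam 4: φ=135°, α=105°
  cosα=-0.2588 sinα=0.9659 | (3,2) | tMaxX 1.7387 tMaxY 0.5901 | tΔX 3.8637 tΔY 1.0353
    t=0.5901 [y] (3,3)
    t=1.6254 [y] (3,4)
    t=1.7387 [x] (2,4)
    t=2.6607 [y] (2,5)
    t=3.6959 [y] (2,6)
    t=4.7312 [y] (2,7)
    t=5.6024 [x] (1,7)
    t=5.7665 [y] (1,8) — stop
  → r_4 = 5.7665

ranges = [2.5364, 1.4804, 0.5694, 5.7665]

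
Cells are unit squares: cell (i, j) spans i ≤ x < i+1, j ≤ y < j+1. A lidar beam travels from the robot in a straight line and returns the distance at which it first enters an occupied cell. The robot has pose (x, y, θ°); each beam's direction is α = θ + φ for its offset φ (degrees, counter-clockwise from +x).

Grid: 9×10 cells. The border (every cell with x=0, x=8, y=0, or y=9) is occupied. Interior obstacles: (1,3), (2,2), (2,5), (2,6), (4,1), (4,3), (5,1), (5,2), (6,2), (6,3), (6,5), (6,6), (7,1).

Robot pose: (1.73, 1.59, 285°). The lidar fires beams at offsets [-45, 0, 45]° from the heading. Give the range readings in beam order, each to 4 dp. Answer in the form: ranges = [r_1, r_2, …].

beam 1: φ=-45°, α=240°
  direction (-0.5000, -0.8660); cell (1,1); t to first gridline: x 1.4600, y 0.6813 (then +2.0000 / +1.1547)
    (1,0) via y @ 0.6813  # hit
  → r_1 = 0.6813
beam 2: φ=0°, α=285°
  direction (0.2588, -0.9659); cell (1,1); t to first gridline: x 1.0432, y 0.6108 (then +3.8637 / +1.0353)
    (1,0) via y @ 0.6108  # hit
  → r_2 = 0.6108
beam 3: φ=45°, α=330°
  direction (0.8660, -0.5000); cell (1,1); t to first gridline: x 0.3118, y 1.1800 (then +1.1547 / +2.0000)
    (2,1) via x @ 0.3118
    (2,0) via y @ 1.1800  # hit
  → r_3 = 1.1800

ranges = [0.6813, 0.6108, 1.1800]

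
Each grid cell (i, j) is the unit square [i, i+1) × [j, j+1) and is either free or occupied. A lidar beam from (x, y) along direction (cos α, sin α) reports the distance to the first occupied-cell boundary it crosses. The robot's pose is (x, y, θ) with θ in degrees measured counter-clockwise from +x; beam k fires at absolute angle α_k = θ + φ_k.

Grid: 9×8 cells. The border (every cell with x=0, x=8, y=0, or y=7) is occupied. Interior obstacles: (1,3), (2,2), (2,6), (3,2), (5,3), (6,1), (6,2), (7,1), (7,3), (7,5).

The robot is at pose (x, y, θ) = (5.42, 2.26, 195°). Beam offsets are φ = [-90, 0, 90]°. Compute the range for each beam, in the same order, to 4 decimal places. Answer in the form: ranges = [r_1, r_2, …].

ranges = [0.7661, 4.5759, 1.3044]

beam 1: φ=-90°, α=105°
  d=(-0.2588,0.9659)  start (5,2)  tX=1.6228 tY=0.7661  stride 1/|dx|=3.8637 1/|dy|=1.0353
    cross y-line → (5,3), t=0.7661 (wall)
  → r_1 = 0.7661
beam 2: φ=0°, α=195°
  d=(-0.9659,-0.2588)  start (5,2)  tX=0.4348 tY=1.0046  stride 1/|dx|=1.0353 1/|dy|=3.8637
    cross x-line → (4,2), t=0.4348
    cross y-line → (4,1), t=1.0046
    cross x-line → (3,1), t=1.4701
    cross x-line → (2,1), t=2.5054
    cross x-line → (1,1), t=3.5406
    cross x-line → (0,1), t=4.5759 (wall)
  → r_2 = 4.5759
beam 3: φ=90°, α=285°
  d=(0.2588,-0.9659)  start (5,2)  tX=2.2409 tY=0.2692  stride 1/|dx|=3.8637 1/|dy|=1.0353
    cross y-line → (5,1), t=0.2692
    cross y-line → (5,0), t=1.3044 (wall)
  → r_3 = 1.3044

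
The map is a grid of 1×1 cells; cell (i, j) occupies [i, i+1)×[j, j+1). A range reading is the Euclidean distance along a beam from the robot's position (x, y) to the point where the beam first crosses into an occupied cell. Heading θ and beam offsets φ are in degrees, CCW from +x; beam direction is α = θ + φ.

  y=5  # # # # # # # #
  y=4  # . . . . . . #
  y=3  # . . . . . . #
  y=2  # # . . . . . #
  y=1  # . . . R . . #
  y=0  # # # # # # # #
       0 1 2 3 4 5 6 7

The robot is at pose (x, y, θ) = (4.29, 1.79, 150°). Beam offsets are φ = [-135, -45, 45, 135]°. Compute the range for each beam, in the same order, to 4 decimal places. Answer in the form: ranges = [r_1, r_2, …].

ranges = [2.8056, 3.3232, 3.0523, 0.8179]

beam 1: φ=-135°, α=15°
  direction (0.9659, 0.2588); cell (4,1); t to first gridline: x 0.7350, y 0.8114 (then +1.0353 / +3.8637)
    (5,1) via x @ 0.7350
    (5,2) via y @ 0.8114
    (6,2) via x @ 1.7703
    (7,2) via x @ 2.8056  # hit
  → r_1 = 2.8056
beam 2: φ=-45°, α=105°
  direction (-0.2588, 0.9659); cell (4,1); t to first gridline: x 1.1205, y 0.2174 (then +3.8637 / +1.0353)
    (4,2) via y @ 0.2174
    (3,2) via x @ 1.1205
    (3,3) via y @ 1.2527
    (3,4) via y @ 2.2880
    (3,5) via y @ 3.3232  # hit
  → r_2 = 3.3232
beam 3: φ=45°, α=195°
  direction (-0.9659, -0.2588); cell (4,1); t to first gridline: x 0.3002, y 3.0523 (then +1.0353 / +3.8637)
    (3,1) via x @ 0.3002
    (2,1) via x @ 1.3355
    (1,1) via x @ 2.3708
    (1,0) via y @ 3.0523  # hit
  → r_3 = 3.0523
beam 4: φ=135°, α=285°
  direction (0.2588, -0.9659); cell (4,1); t to first gridline: x 2.7432, y 0.8179 (then +3.8637 / +1.0353)
    (4,0) via y @ 0.8179  # hit
  → r_4 = 0.8179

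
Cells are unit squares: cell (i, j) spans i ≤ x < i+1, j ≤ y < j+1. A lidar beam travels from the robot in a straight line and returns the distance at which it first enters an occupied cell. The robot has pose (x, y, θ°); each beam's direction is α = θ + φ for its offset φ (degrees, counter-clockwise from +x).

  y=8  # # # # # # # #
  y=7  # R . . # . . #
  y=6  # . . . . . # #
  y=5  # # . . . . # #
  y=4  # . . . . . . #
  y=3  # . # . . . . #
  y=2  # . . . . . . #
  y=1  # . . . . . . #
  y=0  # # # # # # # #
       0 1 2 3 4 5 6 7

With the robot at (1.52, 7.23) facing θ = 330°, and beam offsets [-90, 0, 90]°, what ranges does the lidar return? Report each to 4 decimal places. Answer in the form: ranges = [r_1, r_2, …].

beam 1: φ=-90°, α=240°
  dir = (cos 240°, sin 240°) = (-0.5000, -0.8660); from cell (1,7)
  next x-line at t=1.0400, next y-line at t=0.2656; Δt_x=2.0000, Δt_y=1.1547
    y: enter (1,6) at t=0.2656
    x: enter (0,6) at t=1.0400 ← occupied
  → r_1 = 1.0400
beam 2: φ=0°, α=330°
  dir = (cos 330°, sin 330°) = (0.8660, -0.5000); from cell (1,7)
  next x-line at t=0.5543, next y-line at t=0.4600; Δt_x=1.1547, Δt_y=2.0000
    y: enter (1,6) at t=0.4600
    x: enter (2,6) at t=0.5543
    x: enter (3,6) at t=1.7090
    y: enter (3,5) at t=2.4600
    x: enter (4,5) at t=2.8637
    x: enter (5,5) at t=4.0184
    y: enter (5,4) at t=4.4600
    x: enter (6,4) at t=5.1731
    x: enter (7,4) at t=6.3278 ← occupied
  → r_2 = 6.3278
beam 3: φ=90°, α=60°
  dir = (cos 60°, sin 60°) = (0.5000, 0.8660); from cell (1,7)
  next x-line at t=0.9600, next y-line at t=0.8891; Δt_x=2.0000, Δt_y=1.1547
    y: enter (1,8) at t=0.8891 ← occupied
  → r_3 = 0.8891

ranges = [1.0400, 6.3278, 0.8891]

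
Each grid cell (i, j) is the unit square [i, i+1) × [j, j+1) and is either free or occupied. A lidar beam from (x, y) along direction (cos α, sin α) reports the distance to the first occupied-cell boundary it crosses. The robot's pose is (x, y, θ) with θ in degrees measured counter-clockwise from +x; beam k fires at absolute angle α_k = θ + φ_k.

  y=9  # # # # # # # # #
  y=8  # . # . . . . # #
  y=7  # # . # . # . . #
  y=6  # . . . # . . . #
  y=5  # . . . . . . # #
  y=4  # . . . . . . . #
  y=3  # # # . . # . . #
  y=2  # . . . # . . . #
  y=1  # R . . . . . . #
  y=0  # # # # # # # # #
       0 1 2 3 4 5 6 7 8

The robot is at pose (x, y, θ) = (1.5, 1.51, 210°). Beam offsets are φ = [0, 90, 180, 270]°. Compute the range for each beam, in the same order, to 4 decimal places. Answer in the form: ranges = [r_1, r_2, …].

beam 1: φ=0°, α=210°
  direction (-0.8660, -0.5000); cell (1,1); t to first gridline: x 0.5774, y 1.0200 (then +1.1547 / +2.0000)
    (0,1) via x @ 0.5774  # hit
  → r_1 = 0.5774
beam 2: φ=90°, α=300°
  direction (0.5000, -0.8660); cell (1,1); t to first gridline: x 1.0000, y 0.5889 (then +2.0000 / +1.1547)
    (1,0) via y @ 0.5889  # hit
  → r_2 = 0.5889
beam 3: φ=180°, α=30°
  direction (0.8660, 0.5000); cell (1,1); t to first gridline: x 0.5774, y 0.9800 (then +1.1547 / +2.0000)
    (2,1) via x @ 0.5774
    (2,2) via y @ 0.9800
    (3,2) via x @ 1.7321
    (4,2) via x @ 2.8868  # hit
  → r_3 = 2.8868
beam 4: φ=270°, α=120°
  direction (-0.5000, 0.8660); cell (1,1); t to first gridline: x 1.0000, y 0.5658 (then +2.0000 / +1.1547)
    (1,2) via y @ 0.5658
    (0,2) via x @ 1.0000  # hit
  → r_4 = 1.0000

ranges = [0.5774, 0.5889, 2.8868, 1.0000]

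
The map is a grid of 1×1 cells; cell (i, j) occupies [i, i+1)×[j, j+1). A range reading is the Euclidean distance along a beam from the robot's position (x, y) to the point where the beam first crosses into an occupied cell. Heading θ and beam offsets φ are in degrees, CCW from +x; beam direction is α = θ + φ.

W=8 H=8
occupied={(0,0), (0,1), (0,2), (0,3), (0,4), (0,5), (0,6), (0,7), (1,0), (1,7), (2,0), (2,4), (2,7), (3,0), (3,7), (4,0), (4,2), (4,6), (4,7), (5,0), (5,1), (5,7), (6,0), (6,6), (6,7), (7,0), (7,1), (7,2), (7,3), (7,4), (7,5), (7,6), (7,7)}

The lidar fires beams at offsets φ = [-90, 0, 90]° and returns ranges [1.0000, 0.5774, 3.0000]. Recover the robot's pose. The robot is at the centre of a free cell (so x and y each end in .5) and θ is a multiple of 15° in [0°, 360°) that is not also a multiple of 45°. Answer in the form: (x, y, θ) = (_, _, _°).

(x, y, θ) = (6.5, 3.5, 30°)

The pose lattice has 31·16 = 496 candidates. Test each by forward raycasting.
  (2.5, 3.5, 30°): beam 1 = 2.8868 ≠ 1.0000 ✗
  (1.5, 2.5, 285°): beam 1 = 0.5176 ≠ 1.0000 ✗
  (6.5, 2.5, 300°): beam 2 = 1.0000 ≠ 0.5774 ✗
  (2.5, 2.5, 75°): beam 1 = 1.5529 ≠ 1.0000 ✗
  …
  (6.5, 3.5, 30°): r_1=1.0000, r_2=0.5774, r_3=3.0000 — all match ✓
Only this pose fits every beam.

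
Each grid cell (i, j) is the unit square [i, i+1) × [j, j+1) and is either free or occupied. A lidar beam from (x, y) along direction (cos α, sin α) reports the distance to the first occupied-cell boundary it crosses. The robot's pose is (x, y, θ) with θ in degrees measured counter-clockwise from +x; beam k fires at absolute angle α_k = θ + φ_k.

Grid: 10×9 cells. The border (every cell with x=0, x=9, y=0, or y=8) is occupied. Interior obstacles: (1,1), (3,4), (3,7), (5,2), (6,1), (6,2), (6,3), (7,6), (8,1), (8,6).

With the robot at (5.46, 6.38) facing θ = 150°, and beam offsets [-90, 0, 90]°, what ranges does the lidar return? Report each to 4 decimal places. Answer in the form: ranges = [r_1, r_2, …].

ranges = [1.8706, 1.6859, 6.2123]

beam 1: φ=-90°, α=60°
  dir = (cos 60°, sin 60°) = (0.5000, 0.8660); from cell (5,6)
  next x-line at t=1.0800, next y-line at t=0.7159; Δt_x=2.0000, Δt_y=1.1547
    y: enter (5,7) at t=0.7159
    x: enter (6,7) at t=1.0800
    y: enter (6,8) at t=1.8706 ← occupied
  → r_1 = 1.8706
beam 2: φ=0°, α=150°
  dir = (cos 150°, sin 150°) = (-0.8660, 0.5000); from cell (5,6)
  next x-line at t=0.5312, next y-line at t=1.2400; Δt_x=1.1547, Δt_y=2.0000
    x: enter (4,6) at t=0.5312
    y: enter (4,7) at t=1.2400
    x: enter (3,7) at t=1.6859 ← occupied
  → r_2 = 1.6859
beam 3: φ=90°, α=240°
  dir = (cos 240°, sin 240°) = (-0.5000, -0.8660); from cell (5,6)
  next x-line at t=0.9200, next y-line at t=0.4388; Δt_x=2.0000, Δt_y=1.1547
    y: enter (5,5) at t=0.4388
    x: enter (4,5) at t=0.9200
    y: enter (4,4) at t=1.5935
    y: enter (4,3) at t=2.7482
    x: enter (3,3) at t=2.9200
    y: enter (3,2) at t=3.9029
    x: enter (2,2) at t=4.9200
    y: enter (2,1) at t=5.0576
    y: enter (2,0) at t=6.2123 ← occupied
  → r_3 = 6.2123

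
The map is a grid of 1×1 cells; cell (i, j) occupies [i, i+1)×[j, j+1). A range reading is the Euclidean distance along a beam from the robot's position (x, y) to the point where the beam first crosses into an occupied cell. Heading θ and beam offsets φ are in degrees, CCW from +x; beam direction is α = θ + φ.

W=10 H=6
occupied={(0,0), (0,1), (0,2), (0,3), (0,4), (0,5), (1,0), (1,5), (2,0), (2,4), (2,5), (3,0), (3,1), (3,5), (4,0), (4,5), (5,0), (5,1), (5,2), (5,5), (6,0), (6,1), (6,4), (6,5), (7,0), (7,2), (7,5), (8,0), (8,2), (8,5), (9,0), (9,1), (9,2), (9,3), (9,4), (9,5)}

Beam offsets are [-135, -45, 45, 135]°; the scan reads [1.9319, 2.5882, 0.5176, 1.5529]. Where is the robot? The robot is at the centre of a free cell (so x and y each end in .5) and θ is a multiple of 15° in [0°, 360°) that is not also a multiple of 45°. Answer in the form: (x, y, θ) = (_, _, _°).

Candidates: 24 free-cell centres × 16 headings = 384 poses. Raycast each; keep the one whose scan matches to 4 dp.
  (2.5, 1.5, 285°): beam 1 = 1.7321 ≠ 1.9319 ✗
  (2.5, 1.5, 255°): beam 1 = 3.0000 ≠ 1.9319 ✗
  (4.5, 3.5, 165°): beam 1 = 1.7321 ≠ 1.9319 ✗
  (8.5, 3.5, 75°): beam 1 = 0.5774 ≠ 1.9319 ✗
  (2.5, 3.5, 60°): beam 2 = 3.6235 ≠ 2.5882 ✗
  …
  (3.5, 2.5, 240°): r_1=1.9319, r_2=2.5882, r_3=0.5176, r_4=1.5529 — all match ✓
Unique over the lattice → pose = (3.5, 2.5, 240°).

(x, y, θ) = (3.5, 2.5, 240°)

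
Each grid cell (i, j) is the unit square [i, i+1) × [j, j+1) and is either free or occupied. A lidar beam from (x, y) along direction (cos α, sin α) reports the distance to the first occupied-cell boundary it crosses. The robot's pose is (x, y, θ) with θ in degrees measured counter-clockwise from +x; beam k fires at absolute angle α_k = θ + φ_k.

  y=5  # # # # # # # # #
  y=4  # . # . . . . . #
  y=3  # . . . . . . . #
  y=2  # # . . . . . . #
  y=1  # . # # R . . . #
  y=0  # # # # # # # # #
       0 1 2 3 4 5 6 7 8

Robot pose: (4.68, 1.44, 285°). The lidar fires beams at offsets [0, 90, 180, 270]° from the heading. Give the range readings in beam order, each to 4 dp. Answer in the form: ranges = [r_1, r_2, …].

beam 1: φ=0°, α=285°
  direction (0.2588, -0.9659); cell (4,1); t to first gridline: x 1.2364, y 0.4555 (then +3.8637 / +1.0353)
    (4,0) via y @ 0.4555  # hit
  → r_1 = 0.4555
beam 2: φ=90°, α=15°
  direction (0.9659, 0.2588); cell (4,1); t to first gridline: x 0.3313, y 2.1637 (then +1.0353 / +3.8637)
    (5,1) via x @ 0.3313
    (6,1) via x @ 1.3666
    (6,2) via y @ 2.1637
    (7,2) via x @ 2.4018
    (8,2) via x @ 3.4371  # hit
  → r_2 = 3.4371
beam 3: φ=180°, α=105°
  direction (-0.2588, 0.9659); cell (4,1); t to first gridline: x 2.6273, y 0.5798 (then +3.8637 / +1.0353)
    (4,2) via y @ 0.5798
    (4,3) via y @ 1.6150
    (3,3) via x @ 2.6273
    (3,4) via y @ 2.6503
    (3,5) via y @ 3.6856  # hit
  → r_3 = 3.6856
beam 4: φ=270°, α=195°
  direction (-0.9659, -0.2588); cell (4,1); t to first gridline: x 0.7040, y 1.7000 (then +1.0353 / +3.8637)
    (3,1) via x @ 0.7040  # hit
  → r_4 = 0.7040

ranges = [0.4555, 3.4371, 3.6856, 0.7040]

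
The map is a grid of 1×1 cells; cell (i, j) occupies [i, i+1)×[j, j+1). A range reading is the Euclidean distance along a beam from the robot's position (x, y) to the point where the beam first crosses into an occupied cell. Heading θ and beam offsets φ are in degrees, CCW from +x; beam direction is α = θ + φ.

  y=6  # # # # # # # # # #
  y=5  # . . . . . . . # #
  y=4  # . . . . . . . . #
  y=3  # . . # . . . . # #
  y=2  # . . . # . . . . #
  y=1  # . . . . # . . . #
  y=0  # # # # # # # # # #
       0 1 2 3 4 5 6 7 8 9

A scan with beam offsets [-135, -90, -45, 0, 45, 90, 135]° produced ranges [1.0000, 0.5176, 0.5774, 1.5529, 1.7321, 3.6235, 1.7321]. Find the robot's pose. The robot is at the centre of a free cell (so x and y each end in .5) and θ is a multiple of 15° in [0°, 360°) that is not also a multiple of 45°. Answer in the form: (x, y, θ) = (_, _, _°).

Candidates: 35 free-cell centres × 16 headings = 560 poses. Raycast each; keep the one whose scan matches to 4 dp.
  (1.5, 5.5, 30°): beam 1 = 1.9319 ≠ 1.0000 ✗
  (3.5, 2.5, 195°): beam 1 = 0.5774 ≠ 1.0000 ✗
  (1.5, 3.5, 300°): beam 1 = 0.5176 ≠ 1.0000 ✗
  (8.5, 4.5, 75°): beam 1 = 0.5774 ≠ 1.0000 ✗
  …
  (1.5, 2.5, 255°): r_1=1.0000, r_2=0.5176, r_3=0.5774, r_4=1.5529, r_5=1.7321, r_6=3.6235, r_7=1.7321 — all match ✓
Only this pose fits every beam.

(x, y, θ) = (1.5, 2.5, 255°)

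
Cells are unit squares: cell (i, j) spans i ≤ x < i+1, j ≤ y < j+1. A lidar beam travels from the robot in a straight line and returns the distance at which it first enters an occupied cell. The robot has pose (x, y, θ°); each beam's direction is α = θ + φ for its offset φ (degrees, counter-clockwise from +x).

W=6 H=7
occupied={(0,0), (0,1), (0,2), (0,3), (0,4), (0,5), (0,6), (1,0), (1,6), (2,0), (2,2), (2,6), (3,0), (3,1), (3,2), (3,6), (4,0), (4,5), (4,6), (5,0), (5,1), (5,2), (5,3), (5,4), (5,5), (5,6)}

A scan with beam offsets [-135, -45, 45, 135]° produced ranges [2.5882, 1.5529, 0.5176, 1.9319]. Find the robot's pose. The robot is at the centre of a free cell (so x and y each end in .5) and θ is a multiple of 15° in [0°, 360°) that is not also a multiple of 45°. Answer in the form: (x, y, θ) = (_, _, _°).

(x, y, θ) = (1.5, 4.5, 150°)

The pose lattice has 16·16 = 256 candidates. Test each by forward raycasting.
  (3.5, 5.5, 285°): beam 1 = 1.0000 ≠ 2.5882 ✗
  (2.5, 3.5, 300°): beam 1 = 1.5529 ≠ 2.5882 ✗
  (2.5, 1.5, 60°): beam 1 = 0.5176 ≠ 2.5882 ✗
  (4.5, 1.5, 60°): beam 1 = 0.5176 ≠ 2.5882 ✗
  …
  (1.5, 4.5, 150°): r_1=2.5882, r_2=1.5529, r_3=0.5176, r_4=1.9319 — all match ✓
Unique over the lattice → pose = (1.5, 4.5, 150°).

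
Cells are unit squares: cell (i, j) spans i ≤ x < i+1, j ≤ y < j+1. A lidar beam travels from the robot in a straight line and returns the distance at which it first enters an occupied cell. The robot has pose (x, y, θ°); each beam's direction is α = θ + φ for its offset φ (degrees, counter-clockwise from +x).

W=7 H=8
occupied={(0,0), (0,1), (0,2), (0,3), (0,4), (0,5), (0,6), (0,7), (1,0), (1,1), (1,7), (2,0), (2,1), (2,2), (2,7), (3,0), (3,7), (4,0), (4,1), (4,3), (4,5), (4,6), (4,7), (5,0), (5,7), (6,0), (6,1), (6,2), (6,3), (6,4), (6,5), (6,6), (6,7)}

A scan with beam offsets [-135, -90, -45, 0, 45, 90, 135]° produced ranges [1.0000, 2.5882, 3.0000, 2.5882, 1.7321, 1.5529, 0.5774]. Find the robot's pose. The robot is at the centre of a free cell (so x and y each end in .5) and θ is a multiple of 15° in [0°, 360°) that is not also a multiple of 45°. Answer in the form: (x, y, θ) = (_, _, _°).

(x, y, θ) = (1.5, 5.5, 15°)

Enumerate (i+0.5, j+0.5, θ) over the 23 free cells and 16 admissible headings. For each, cast all 7 beams and compare to the given ranges.
  (3.5, 6.5, 210°): beam 1 = 0.5176 ≠ 1.0000 ✗
  (2.5, 5.5, 255°): beam 1 = 1.7321 ≠ 1.0000 ✗
  (4.5, 2.5, 255°): beam 1 = 0.5774 ≠ 1.0000 ✗
  …
  (1.5, 5.5, 15°): r_1=1.0000, r_2=2.5882, r_3=3.0000, r_4=2.5882, r_5=1.7321, r_6=1.5529, r_7=0.5774 — all match ✓
Unique over the lattice → pose = (1.5, 5.5, 15°).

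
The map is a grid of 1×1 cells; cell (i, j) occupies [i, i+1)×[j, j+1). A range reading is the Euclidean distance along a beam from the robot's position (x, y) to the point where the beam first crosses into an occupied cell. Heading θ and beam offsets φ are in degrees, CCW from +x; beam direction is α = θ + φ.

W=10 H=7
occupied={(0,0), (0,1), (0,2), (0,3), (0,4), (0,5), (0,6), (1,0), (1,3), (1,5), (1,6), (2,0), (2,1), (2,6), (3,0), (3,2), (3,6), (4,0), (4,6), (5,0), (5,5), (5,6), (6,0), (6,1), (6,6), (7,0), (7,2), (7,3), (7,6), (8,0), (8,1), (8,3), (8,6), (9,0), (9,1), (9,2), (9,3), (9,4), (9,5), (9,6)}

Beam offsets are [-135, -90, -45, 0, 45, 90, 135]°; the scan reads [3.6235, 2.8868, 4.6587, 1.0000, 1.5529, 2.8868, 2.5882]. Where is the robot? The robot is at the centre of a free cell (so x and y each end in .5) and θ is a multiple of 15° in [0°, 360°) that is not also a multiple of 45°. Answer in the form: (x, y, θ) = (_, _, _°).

Enumerate (i+0.5, j+0.5, θ) over the 30 free cells and 16 admissible headings. For each, cast all 7 beams and compare to the given ranges.
  (3.5, 3.5, 210°): beam 1 = 2.5882 ≠ 3.6235 ✗
  (2.5, 3.5, 240°): beam 1 = 1.9319 ≠ 3.6235 ✗
  (1.5, 1.5, 120°): beam 1 = 0.5176 ≠ 3.6235 ✗
  (6.5, 2.5, 165°): beam 1 = 0.5774 ≠ 3.6235 ✗
  …
  (4.5, 4.5, 60°): r_1=3.6235, r_2=2.8868, r_3=4.6587, r_4=1.0000, r_5=1.5529, r_6=2.8868, r_7=2.5882 — all match ✓
Unique over the lattice → pose = (4.5, 4.5, 60°).

(x, y, θ) = (4.5, 4.5, 60°)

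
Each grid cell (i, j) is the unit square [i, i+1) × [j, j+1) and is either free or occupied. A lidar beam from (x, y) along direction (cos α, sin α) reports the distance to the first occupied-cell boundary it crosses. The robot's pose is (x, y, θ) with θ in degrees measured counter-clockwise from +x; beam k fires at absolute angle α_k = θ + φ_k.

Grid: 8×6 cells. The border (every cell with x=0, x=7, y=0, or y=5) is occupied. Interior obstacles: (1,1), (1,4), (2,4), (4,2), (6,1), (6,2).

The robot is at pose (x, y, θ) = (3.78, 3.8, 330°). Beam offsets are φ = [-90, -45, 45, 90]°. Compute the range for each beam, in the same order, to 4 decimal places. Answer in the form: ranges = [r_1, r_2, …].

beam 1: φ=-90°, α=240°
  cosα=-0.5000 sinα=-0.8660 | (3,3) | tMaxX 1.5600 tMaxY 0.9238 | tΔX 2.0000 tΔY 1.1547
    t=0.9238 [y] (3,2)
    t=1.5600 [x] (2,2)
    t=2.0785 [y] (2,1)
    t=3.2332 [y] (2,0) — stop
  → r_1 = 3.2332
beam 2: φ=-45°, α=285°
  cosα=0.2588 sinα=-0.9659 | (3,3) | tMaxX 0.8500 tMaxY 0.8282 | tΔX 3.8637 tΔY 1.0353
    t=0.8282 [y] (3,2)
    t=0.8500 [x] (4,2) — stop
  → r_2 = 0.8500
beam 3: φ=45°, α=15°
  cosα=0.9659 sinα=0.2588 | (3,3) | tMaxX 0.2278 tMaxY 0.7727 | tΔX 1.0353 tΔY 3.8637
    t=0.2278 [x] (4,3)
    t=0.7727 [y] (4,4)
    t=1.2630 [x] (5,4)
    t=2.2983 [x] (6,4)
    t=3.3336 [x] (7,4) — stop
  → r_3 = 3.3336
beam 4: φ=90°, α=60°
  cosα=0.5000 sinα=0.8660 | (3,3) | tMaxX 0.4400 tMaxY 0.2309 | tΔX 2.0000 tΔY 1.1547
    t=0.2309 [y] (3,4)
    t=0.4400 [x] (4,4)
    t=1.3856 [y] (4,5) — stop
  → r_4 = 1.3856

ranges = [3.2332, 0.8500, 3.3336, 1.3856]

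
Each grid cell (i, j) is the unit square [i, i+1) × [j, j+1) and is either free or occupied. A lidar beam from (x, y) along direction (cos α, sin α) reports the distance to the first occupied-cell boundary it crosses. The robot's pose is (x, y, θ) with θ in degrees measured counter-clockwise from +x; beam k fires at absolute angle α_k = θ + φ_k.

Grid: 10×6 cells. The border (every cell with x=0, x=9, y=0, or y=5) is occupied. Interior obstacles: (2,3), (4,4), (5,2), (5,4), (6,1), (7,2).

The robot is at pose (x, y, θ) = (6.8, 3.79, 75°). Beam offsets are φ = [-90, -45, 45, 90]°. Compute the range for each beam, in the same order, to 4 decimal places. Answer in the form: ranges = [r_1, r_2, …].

beam 1: φ=-90°, α=345°
  cosα=0.9659 sinα=-0.2588 | (6,3) | tMaxX 0.2071 tMaxY 3.0523 | tΔX 1.0353 tΔY 3.8637
    t=0.2071 [x] (7,3)
    t=1.2423 [x] (8,3)
    t=2.2776 [x] (9,3) — stop
  → r_1 = 2.2776
beam 2: φ=-45°, α=30°
  cosα=0.8660 sinα=0.5000 | (6,3) | tMaxX 0.2309 tMaxY 0.4200 | tΔX 1.1547 tΔY 2.0000
    t=0.2309 [x] (7,3)
    t=0.4200 [y] (7,4)
    t=1.3856 [x] (8,4)
    t=2.4200 [y] (8,5) — stop
  → r_2 = 2.4200
beam 3: φ=45°, α=120°
  cosα=-0.5000 sinα=0.8660 | (6,3) | tMaxX 1.6000 tMaxY 0.2425 | tΔX 2.0000 tΔY 1.1547
    t=0.2425 [y] (6,4)
    t=1.3972 [y] (6,5) — stop
  → r_3 = 1.3972
beam 4: φ=90°, α=165°
  cosα=-0.9659 sinα=0.2588 | (6,3) | tMaxX 0.8282 tMaxY 0.8114 | tΔX 1.0353 tΔY 3.8637
    t=0.8114 [y] (6,4)
    t=0.8282 [x] (5,4) — stop
  → r_4 = 0.8282

ranges = [2.2776, 2.4200, 1.3972, 0.8282]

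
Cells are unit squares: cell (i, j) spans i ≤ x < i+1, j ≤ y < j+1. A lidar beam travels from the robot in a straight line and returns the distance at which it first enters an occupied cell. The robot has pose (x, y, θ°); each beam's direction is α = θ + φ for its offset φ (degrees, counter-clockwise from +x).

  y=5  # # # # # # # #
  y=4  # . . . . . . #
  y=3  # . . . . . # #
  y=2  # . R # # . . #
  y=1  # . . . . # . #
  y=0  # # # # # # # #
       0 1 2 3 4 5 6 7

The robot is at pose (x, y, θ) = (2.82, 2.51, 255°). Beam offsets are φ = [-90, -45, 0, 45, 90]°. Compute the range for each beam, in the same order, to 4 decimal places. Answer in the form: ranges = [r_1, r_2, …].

beam 1: φ=-90°, α=165°
  cosα=-0.9659 sinα=0.2588 | (2,2) | tMaxX 0.8489 tMaxY 1.8932 | tΔX 1.0353 tΔY 3.8637
    t=0.8489 [x] (1,2)
    t=1.8842 [x] (0,2) — stop
  → r_1 = 1.8842
beam 2: φ=-45°, α=210°
  cosα=-0.8660 sinα=-0.5000 | (2,2) | tMaxX 0.9469 tMaxY 1.0200 | tΔX 1.1547 tΔY 2.0000
    t=0.9469 [x] (1,2)
    t=1.0200 [y] (1,1)
    t=2.1016 [x] (0,1) — stop
  → r_2 = 2.1016
beam 3: φ=0°, α=255°
  cosα=-0.2588 sinα=-0.9659 | (2,2) | tMaxX 3.1682 tMaxY 0.5280 | tΔX 3.8637 tΔY 1.0353
    t=0.5280 [y] (2,1)
    t=1.5633 [y] (2,0) — stop
  → r_3 = 1.5633
beam 4: φ=45°, α=300°
  cosα=0.5000 sinα=-0.8660 | (2,2) | tMaxX 0.3600 tMaxY 0.5889 | tΔX 2.0000 tΔY 1.1547
    t=0.3600 [x] (3,2) — stop
  → r_4 = 0.3600
beam 5: φ=90°, α=345°
  cosα=0.9659 sinα=-0.2588 | (2,2) | tMaxX 0.1863 tMaxY 1.9705 | tΔX 1.0353 tΔY 3.8637
    t=0.1863 [x] (3,2) — stop
  → r_5 = 0.1863

ranges = [1.8842, 2.1016, 1.5633, 0.3600, 0.1863]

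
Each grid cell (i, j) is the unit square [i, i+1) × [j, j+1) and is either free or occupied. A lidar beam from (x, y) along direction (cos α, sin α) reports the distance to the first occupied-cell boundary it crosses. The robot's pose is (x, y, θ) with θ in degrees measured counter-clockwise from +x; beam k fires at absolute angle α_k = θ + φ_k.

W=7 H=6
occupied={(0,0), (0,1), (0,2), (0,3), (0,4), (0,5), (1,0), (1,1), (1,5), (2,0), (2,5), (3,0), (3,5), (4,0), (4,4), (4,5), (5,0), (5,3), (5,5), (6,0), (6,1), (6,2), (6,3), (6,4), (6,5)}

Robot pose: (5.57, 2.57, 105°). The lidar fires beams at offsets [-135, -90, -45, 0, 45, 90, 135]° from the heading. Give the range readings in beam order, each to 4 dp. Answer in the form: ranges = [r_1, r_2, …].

beam 1: φ=-135°, α=330°
  cosα=0.8660 sinα=-0.5000 | (5,2) | tMaxX 0.4965 tMaxY 1.1400 | tΔX 1.1547 tΔY 2.0000
    t=0.4965 [x] (6,2) — stop
  → r_1 = 0.4965
beam 2: φ=-90°, α=15°
  cosα=0.9659 sinα=0.2588 | (5,2) | tMaxX 0.4452 tMaxY 1.6614 | tΔX 1.0353 tΔY 3.8637
    t=0.4452 [x] (6,2) — stop
  → r_2 = 0.4452
beam 3: φ=-45°, α=60°
  cosα=0.5000 sinα=0.8660 | (5,2) | tMaxX 0.8600 tMaxY 0.4965 | tΔX 2.0000 tΔY 1.1547
    t=0.4965 [y] (5,3) — stop
  → r_3 = 0.4965
beam 4: φ=0°, α=105°
  cosα=-0.2588 sinα=0.9659 | (5,2) | tMaxX 2.2023 tMaxY 0.4452 | tΔX 3.8637 tΔY 1.0353
    t=0.4452 [y] (5,3) — stop
  → r_4 = 0.4452
beam 5: φ=45°, α=150°
  cosα=-0.8660 sinα=0.5000 | (5,2) | tMaxX 0.6582 tMaxY 0.8600 | tΔX 1.1547 tΔY 2.0000
    t=0.6582 [x] (4,2)
    t=0.8600 [y] (4,3)
    t=1.8129 [x] (3,3)
    t=2.8600 [y] (3,4)
    t=2.9676 [x] (2,4)
    t=4.1223 [x] (1,4)
    t=4.8600 [y] (1,5) — stop
  → r_5 = 4.8600
beam 6: φ=90°, α=195°
  cosα=-0.9659 sinα=-0.2588 | (5,2) | tMaxX 0.5901 tMaxY 2.2023 | tΔX 1.0353 tΔY 3.8637
    t=0.5901 [x] (4,2)
    t=1.6254 [x] (3,2)
    t=2.2023 [y] (3,1)
    t=2.6607 [x] (2,1)
    t=3.6959 [x] (1,1) — stop
  → r_6 = 3.6959
beam 7: φ=135°, α=240°
  cosα=-0.5000 sinα=-0.8660 | (5,2) | tMaxX 1.1400 tMaxY 0.6582 | tΔX 2.0000 tΔY 1.1547
    t=0.6582 [y] (5,1)
    t=1.1400 [x] (4,1)
    t=1.8129 [y] (4,0) — stop
  → r_7 = 1.8129

ranges = [0.4965, 0.4452, 0.4965, 0.4452, 4.8600, 3.6959, 1.8129]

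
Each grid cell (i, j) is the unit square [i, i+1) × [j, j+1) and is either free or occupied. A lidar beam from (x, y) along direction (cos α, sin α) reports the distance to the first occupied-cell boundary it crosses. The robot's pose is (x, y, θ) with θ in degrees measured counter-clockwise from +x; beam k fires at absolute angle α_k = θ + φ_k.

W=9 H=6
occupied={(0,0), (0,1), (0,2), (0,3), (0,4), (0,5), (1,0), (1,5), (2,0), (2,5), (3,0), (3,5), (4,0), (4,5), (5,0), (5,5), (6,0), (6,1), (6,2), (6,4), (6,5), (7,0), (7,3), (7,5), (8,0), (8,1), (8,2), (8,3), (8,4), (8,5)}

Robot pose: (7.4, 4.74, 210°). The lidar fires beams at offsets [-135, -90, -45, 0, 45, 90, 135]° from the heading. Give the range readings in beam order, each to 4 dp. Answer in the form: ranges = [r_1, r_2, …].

beam 1: φ=-135°, α=75°
  direction (0.2588, 0.9659); cell (7,4); t to first gridline: x 2.3182, y 0.2692 (then +3.8637 / +1.0353)
    (7,5) via y @ 0.2692  # hit
  → r_1 = 0.2692
beam 2: φ=-90°, α=120°
  direction (-0.5000, 0.8660); cell (7,4); t to first gridline: x 0.8000, y 0.3002 (then +2.0000 / +1.1547)
    (7,5) via y @ 0.3002  # hit
  → r_2 = 0.3002
beam 3: φ=-45°, α=165°
  direction (-0.9659, 0.2588); cell (7,4); t to first gridline: x 0.4141, y 1.0046 (then +1.0353 / +3.8637)
    (6,4) via x @ 0.4141  # hit
  → r_3 = 0.4141
beam 4: φ=0°, α=210°
  direction (-0.8660, -0.5000); cell (7,4); t to first gridline: x 0.4619, y 1.4800 (then +1.1547 / +2.0000)
    (6,4) via x @ 0.4619  # hit
  → r_4 = 0.4619
beam 5: φ=45°, α=255°
  direction (-0.2588, -0.9659); cell (7,4); t to first gridline: x 1.5455, y 0.7661 (then +3.8637 / +1.0353)
    (7,3) via y @ 0.7661  # hit
  → r_5 = 0.7661
beam 6: φ=90°, α=300°
  direction (0.5000, -0.8660); cell (7,4); t to first gridline: x 1.2000, y 0.8545 (then +2.0000 / +1.1547)
    (7,3) via y @ 0.8545  # hit
  → r_6 = 0.8545
beam 7: φ=135°, α=345°
  direction (0.9659, -0.2588); cell (7,4); t to first gridline: x 0.6212, y 2.8591 (then +1.0353 / +3.8637)
    (8,4) via x @ 0.6212  # hit
  → r_7 = 0.6212

ranges = [0.2692, 0.3002, 0.4141, 0.4619, 0.7661, 0.8545, 0.6212]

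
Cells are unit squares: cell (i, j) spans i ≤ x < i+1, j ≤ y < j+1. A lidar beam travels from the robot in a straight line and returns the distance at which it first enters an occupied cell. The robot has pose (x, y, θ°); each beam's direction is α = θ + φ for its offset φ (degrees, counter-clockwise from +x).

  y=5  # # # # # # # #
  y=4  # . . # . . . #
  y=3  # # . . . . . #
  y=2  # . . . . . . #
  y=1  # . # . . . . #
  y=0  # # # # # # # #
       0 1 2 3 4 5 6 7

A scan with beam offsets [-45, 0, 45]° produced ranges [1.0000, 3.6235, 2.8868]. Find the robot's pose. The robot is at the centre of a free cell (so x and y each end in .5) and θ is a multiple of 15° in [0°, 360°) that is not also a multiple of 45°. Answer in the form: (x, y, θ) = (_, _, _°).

(x, y, θ) = (4.5, 3.5, 195°)

Candidates: 21 free-cell centres × 16 headings = 336 poses. Raycast each; keep the one whose scan matches to 4 dp.
  (2.5, 4.5, 210°): beam 1 = 1.5529 ≠ 1.0000 ✗
  (5.5, 2.5, 60°): beam 1 = 1.5529 ≠ 1.0000 ✗
  (3.5, 2.5, 210°): beam 1 = 1.9319 ≠ 1.0000 ✗
  …
  (4.5, 3.5, 195°): r_1=1.0000, r_2=3.6235, r_3=2.8868 — all match ✓
Unique over the lattice → pose = (4.5, 3.5, 195°).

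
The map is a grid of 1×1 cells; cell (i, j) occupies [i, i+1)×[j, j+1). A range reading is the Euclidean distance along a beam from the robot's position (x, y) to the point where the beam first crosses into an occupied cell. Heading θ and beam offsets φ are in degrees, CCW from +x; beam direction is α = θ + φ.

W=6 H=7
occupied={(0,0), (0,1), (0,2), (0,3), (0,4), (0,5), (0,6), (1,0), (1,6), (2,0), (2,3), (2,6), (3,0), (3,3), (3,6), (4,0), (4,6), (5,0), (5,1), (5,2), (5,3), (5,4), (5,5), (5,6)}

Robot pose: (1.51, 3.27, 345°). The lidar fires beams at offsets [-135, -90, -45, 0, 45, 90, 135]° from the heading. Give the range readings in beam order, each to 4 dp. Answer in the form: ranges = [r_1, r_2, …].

beam 1: φ=-135°, α=210°
  d=(-0.8660,-0.5000)  start (1,3)  tX=0.5889 tY=0.5400  stride 1/|dx|=1.1547 1/|dy|=2.0000
    cross y-line → (1,2), t=0.5400
    cross x-line → (0,2), t=0.5889 (wall)
  → r_1 = 0.5889
beam 2: φ=-90°, α=255°
  d=(-0.2588,-0.9659)  start (1,3)  tX=1.9705 tY=0.2795  stride 1/|dx|=3.8637 1/|dy|=1.0353
    cross y-line → (1,2), t=0.2795
    cross y-line → (1,1), t=1.3148
    cross x-line → (0,1), t=1.9705 (wall)
  → r_2 = 1.9705
beam 3: φ=-45°, α=300°
  d=(0.5000,-0.8660)  start (1,3)  tX=0.9800 tY=0.3118  stride 1/|dx|=2.0000 1/|dy|=1.1547
    cross y-line → (1,2), t=0.3118
    cross x-line → (2,2), t=0.9800
    cross y-line → (2,1), t=1.4665
    cross y-line → (2,0), t=2.6212 (wall)
  → r_3 = 2.6212
beam 4: φ=0°, α=345°
  d=(0.9659,-0.2588)  start (1,3)  tX=0.5073 tY=1.0432  stride 1/|dx|=1.0353 1/|dy|=3.8637
    cross x-line → (2,3), t=0.5073 (wall)
  → r_4 = 0.5073
beam 5: φ=45°, α=30°
  d=(0.8660,0.5000)  start (1,3)  tX=0.5658 tY=1.4600  stride 1/|dx|=1.1547 1/|dy|=2.0000
    cross x-line → (2,3), t=0.5658 (wall)
  → r_5 = 0.5658
beam 6: φ=90°, α=75°
  d=(0.2588,0.9659)  start (1,3)  tX=1.8932 tY=0.7558  stride 1/|dx|=3.8637 1/|dy|=1.0353
    cross y-line → (1,4), t=0.7558
    cross y-line → (1,5), t=1.7910
    cross x-line → (2,5), t=1.8932
    cross y-line → (2,6), t=2.8263 (wall)
  → r_6 = 2.8263
beam 7: φ=135°, α=120°
  d=(-0.5000,0.8660)  start (1,3)  tX=1.0200 tY=0.8429  stride 1/|dx|=2.0000 1/|dy|=1.1547
    cross y-line → (1,4), t=0.8429
    cross x-line → (0,4), t=1.0200 (wall)
  → r_7 = 1.0200

ranges = [0.5889, 1.9705, 2.6212, 0.5073, 0.5658, 2.8263, 1.0200]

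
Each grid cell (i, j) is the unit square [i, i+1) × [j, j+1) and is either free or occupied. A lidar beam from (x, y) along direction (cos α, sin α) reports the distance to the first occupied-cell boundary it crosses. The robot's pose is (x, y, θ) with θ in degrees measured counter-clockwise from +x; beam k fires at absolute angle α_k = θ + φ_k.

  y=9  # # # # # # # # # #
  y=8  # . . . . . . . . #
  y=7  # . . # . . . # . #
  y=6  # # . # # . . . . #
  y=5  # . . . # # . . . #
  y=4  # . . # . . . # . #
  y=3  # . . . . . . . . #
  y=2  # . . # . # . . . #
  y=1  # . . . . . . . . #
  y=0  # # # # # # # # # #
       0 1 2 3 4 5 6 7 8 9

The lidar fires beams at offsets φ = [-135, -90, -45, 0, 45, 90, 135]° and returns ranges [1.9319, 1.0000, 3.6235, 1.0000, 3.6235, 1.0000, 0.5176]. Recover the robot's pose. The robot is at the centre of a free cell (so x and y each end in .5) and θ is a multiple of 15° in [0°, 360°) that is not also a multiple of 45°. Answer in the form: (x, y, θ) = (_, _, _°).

Candidates: 53 free-cell centres × 16 headings = 848 poses. Raycast each; keep the one whose scan matches to 4 dp.
  (8.5, 3.5, 330°): beam 1 = 2.5882 ≠ 1.9319 ✗
  (5.5, 1.5, 165°): beam 1 = 4.0415 ≠ 1.9319 ✗
  (7.5, 2.5, 105°): beam 1 = 1.7321 ≠ 1.9319 ✗
  …
  (4.5, 1.5, 120°): r_1=1.9319, r_2=1.0000, r_3=3.6235, r_4=1.0000, r_5=3.6235, r_6=1.0000, r_7=0.5176 — all match ✓
No second candidate reproduces the full scan.

(x, y, θ) = (4.5, 1.5, 120°)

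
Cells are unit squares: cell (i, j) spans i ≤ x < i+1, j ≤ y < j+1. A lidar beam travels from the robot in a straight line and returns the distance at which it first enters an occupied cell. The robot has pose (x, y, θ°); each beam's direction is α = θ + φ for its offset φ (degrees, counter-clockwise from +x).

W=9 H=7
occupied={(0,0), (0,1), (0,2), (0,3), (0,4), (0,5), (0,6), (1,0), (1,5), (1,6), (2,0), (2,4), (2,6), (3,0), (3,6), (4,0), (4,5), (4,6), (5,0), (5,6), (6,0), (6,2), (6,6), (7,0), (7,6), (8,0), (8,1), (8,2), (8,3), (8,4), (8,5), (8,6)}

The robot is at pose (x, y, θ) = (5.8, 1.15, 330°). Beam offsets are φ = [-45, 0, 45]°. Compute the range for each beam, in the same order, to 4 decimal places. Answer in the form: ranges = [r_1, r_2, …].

ranges = [0.1553, 0.3000, 2.2776]

beam 1: φ=-45°, α=285°
  direction (0.2588, -0.9659); cell (5,1); t to first gridline: x 0.7727, y 0.1553 (then +3.8637 / +1.0353)
    (5,0) via y @ 0.1553  # hit
  → r_1 = 0.1553
beam 2: φ=0°, α=330°
  direction (0.8660, -0.5000); cell (5,1); t to first gridline: x 0.2309, y 0.3000 (then +1.1547 / +2.0000)
    (6,1) via x @ 0.2309
    (6,0) via y @ 0.3000  # hit
  → r_2 = 0.3000
beam 3: φ=45°, α=15°
  direction (0.9659, 0.2588); cell (5,1); t to first gridline: x 0.2071, y 3.2841 (then +1.0353 / +3.8637)
    (6,1) via x @ 0.2071
    (7,1) via x @ 1.2423
    (8,1) via x @ 2.2776  # hit
  → r_3 = 2.2776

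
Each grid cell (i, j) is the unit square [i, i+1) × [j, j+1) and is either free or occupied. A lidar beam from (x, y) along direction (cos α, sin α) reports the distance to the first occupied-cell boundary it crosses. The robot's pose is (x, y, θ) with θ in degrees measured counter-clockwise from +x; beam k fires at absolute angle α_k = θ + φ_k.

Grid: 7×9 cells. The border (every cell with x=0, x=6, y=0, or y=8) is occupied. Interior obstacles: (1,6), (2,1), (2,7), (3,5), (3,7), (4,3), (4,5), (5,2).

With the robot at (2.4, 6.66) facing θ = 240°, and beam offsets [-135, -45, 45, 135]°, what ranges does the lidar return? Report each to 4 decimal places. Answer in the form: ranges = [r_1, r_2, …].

ranges = [0.3520, 0.4141, 5.8597, 1.3137]

beam 1: φ=-135°, α=105°
  direction (-0.2588, 0.9659); cell (2,6); t to first gridline: x 1.5455, y 0.3520 (then +3.8637 / +1.0353)
    (2,7) via y @ 0.3520  # hit
  → r_1 = 0.3520
beam 2: φ=-45°, α=195°
  direction (-0.9659, -0.2588); cell (2,6); t to first gridline: x 0.4141, y 2.5500 (then +1.0353 / +3.8637)
    (1,6) via x @ 0.4141  # hit
  → r_2 = 0.4141
beam 3: φ=45°, α=285°
  direction (0.2588, -0.9659); cell (2,6); t to first gridline: x 2.3182, y 0.6833 (then +3.8637 / +1.0353)
    (2,5) via y @ 0.6833
    (2,4) via y @ 1.7186
    (3,4) via x @ 2.3182
    (3,3) via y @ 2.7538
    (3,2) via y @ 3.7891
    (3,1) via y @ 4.8244
    (3,0) via y @ 5.8597  # hit
  → r_3 = 5.8597
beam 4: φ=135°, α=15°
  direction (0.9659, 0.2588); cell (2,6); t to first gridline: x 0.6212, y 1.3137 (then +1.0353 / +3.8637)
    (3,6) via x @ 0.6212
    (3,7) via y @ 1.3137  # hit
  → r_4 = 1.3137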